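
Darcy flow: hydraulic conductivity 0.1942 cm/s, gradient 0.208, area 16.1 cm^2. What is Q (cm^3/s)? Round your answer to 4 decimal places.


Step 1: Apply Darcy's law: Q = K * i * A
Step 2: Q = 0.1942 * 0.208 * 16.1
Step 3: Q = 0.6503 cm^3/s

0.6503


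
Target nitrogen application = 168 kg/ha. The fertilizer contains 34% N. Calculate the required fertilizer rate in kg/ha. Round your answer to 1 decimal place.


Step 1: Fertilizer rate = target N / (N content / 100)
Step 2: Rate = 168 / (34 / 100)
Step 3: Rate = 168 / 0.34
Step 4: Rate = 494.1 kg/ha

494.1


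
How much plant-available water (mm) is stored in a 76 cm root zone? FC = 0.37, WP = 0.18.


Step 1: Available water = (FC - WP) * depth * 10
Step 2: AW = (0.37 - 0.18) * 76 * 10
Step 3: AW = 0.19 * 76 * 10
Step 4: AW = 144.4 mm

144.4


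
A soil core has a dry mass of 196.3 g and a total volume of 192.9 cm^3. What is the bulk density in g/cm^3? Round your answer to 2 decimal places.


Step 1: Identify the formula: BD = dry mass / volume
Step 2: Substitute values: BD = 196.3 / 192.9
Step 3: BD = 1.02 g/cm^3

1.02


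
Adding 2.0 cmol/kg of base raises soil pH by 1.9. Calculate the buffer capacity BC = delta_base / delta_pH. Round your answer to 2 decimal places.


Step 1: BC = change in base / change in pH
Step 2: BC = 2.0 / 1.9
Step 3: BC = 1.05 cmol/(kg*pH unit)

1.05


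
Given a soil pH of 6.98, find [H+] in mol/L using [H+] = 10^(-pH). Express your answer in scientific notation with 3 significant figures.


Step 1: [H+] = 10^(-pH)
Step 2: [H+] = 10^(-6.98)
Step 3: [H+] = 1.05e-07 mol/L

1.05e-07


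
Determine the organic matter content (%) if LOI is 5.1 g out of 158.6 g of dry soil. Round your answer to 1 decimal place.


Step 1: OM% = 100 * LOI / sample mass
Step 2: OM = 100 * 5.1 / 158.6
Step 3: OM = 3.2%

3.2


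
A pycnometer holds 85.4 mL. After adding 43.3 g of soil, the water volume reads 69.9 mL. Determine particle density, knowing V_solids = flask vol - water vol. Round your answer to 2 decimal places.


Step 1: Volume of solids = flask volume - water volume with soil
Step 2: V_solids = 85.4 - 69.9 = 15.5 mL
Step 3: Particle density = mass / V_solids = 43.3 / 15.5 = 2.79 g/cm^3

2.79


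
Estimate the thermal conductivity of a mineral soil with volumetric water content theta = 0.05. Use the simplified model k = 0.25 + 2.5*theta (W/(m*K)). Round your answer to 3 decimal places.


Step 1: k = 0.25 + 2.5 * theta
Step 2: k = 0.25 + 2.5 * 0.05
Step 3: k = 0.25 + 0.125
Step 4: k = 0.375 W/(m*K)

0.375


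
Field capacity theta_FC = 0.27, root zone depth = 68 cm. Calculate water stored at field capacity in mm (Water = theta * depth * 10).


Step 1: Water (mm) = theta_FC * depth (cm) * 10
Step 2: Water = 0.27 * 68 * 10
Step 3: Water = 183.6 mm

183.6


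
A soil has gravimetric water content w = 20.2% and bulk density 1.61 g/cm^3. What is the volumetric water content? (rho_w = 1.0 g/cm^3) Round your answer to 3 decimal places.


Step 1: theta = (w / 100) * BD / rho_w
Step 2: theta = (20.2 / 100) * 1.61 / 1.0
Step 3: theta = 0.202 * 1.61
Step 4: theta = 0.325

0.325


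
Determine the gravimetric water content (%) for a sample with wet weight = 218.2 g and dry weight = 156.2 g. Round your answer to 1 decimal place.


Step 1: Water mass = wet - dry = 218.2 - 156.2 = 62.0 g
Step 2: w = 100 * water mass / dry mass
Step 3: w = 100 * 62.0 / 156.2 = 39.7%

39.7


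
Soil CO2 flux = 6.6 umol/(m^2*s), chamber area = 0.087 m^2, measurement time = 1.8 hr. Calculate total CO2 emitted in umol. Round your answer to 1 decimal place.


Step 1: Convert time to seconds: 1.8 hr * 3600 = 6480.0 s
Step 2: Total = flux * area * time_s
Step 3: Total = 6.6 * 0.087 * 6480.0
Step 4: Total = 3720.8 umol

3720.8


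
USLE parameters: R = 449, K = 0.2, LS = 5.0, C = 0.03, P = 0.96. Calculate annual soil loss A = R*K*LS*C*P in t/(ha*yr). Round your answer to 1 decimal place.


Step 1: A = R * K * LS * C * P
Step 2: R * K = 449 * 0.2 = 89.8
Step 3: (R*K) * LS = 89.8 * 5.0 = 449.0
Step 4: * C * P = 449.0 * 0.03 * 0.96 = 12.9
Step 5: A = 12.9 t/(ha*yr)

12.9


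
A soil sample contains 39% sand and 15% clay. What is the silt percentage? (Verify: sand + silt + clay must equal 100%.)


Step 1: sand + silt + clay = 100%
Step 2: silt = 100 - sand - clay
Step 3: silt = 100 - 39 - 15
Step 4: silt = 46%

46


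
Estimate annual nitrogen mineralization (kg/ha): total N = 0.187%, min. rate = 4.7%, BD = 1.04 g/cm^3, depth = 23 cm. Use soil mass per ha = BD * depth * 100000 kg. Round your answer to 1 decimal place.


Step 1: Soil mass per ha = BD * depth * 100000 = 1.04 * 23 * 100000 = 2392000 kg
Step 2: Total N pool = soil mass * N%/100 = 2392000 * 0.187/100 = 4473.04 kg/ha
Step 3: N mineralized = N pool * rate%/100 = 4473.04 * 4.7/100 = 210.2 kg/ha/yr

210.2


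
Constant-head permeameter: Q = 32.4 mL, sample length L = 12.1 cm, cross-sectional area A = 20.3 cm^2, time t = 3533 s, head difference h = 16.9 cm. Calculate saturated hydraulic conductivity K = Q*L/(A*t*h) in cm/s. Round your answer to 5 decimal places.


Step 1: K = Q * L / (A * t * h)
Step 2: Numerator = 32.4 * 12.1 = 392.04
Step 3: Denominator = 20.3 * 3533 * 16.9 = 1212066.31
Step 4: K = 392.04 / 1212066.31 = 0.00032 cm/s

0.00032


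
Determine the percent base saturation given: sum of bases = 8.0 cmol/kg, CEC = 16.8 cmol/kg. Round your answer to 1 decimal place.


Step 1: BS = 100 * (sum of bases) / CEC
Step 2: BS = 100 * 8.0 / 16.8
Step 3: BS = 47.6%

47.6


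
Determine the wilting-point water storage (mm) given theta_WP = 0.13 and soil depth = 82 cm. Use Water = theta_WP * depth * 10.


Step 1: Water (mm) = theta_WP * depth * 10
Step 2: Water = 0.13 * 82 * 10
Step 3: Water = 106.6 mm

106.6


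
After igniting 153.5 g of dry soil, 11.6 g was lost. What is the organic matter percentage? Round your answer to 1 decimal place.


Step 1: OM% = 100 * LOI / sample mass
Step 2: OM = 100 * 11.6 / 153.5
Step 3: OM = 7.6%

7.6


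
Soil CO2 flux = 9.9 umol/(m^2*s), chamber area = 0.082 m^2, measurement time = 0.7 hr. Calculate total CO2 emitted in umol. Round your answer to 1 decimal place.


Step 1: Convert time to seconds: 0.7 hr * 3600 = 2520.0 s
Step 2: Total = flux * area * time_s
Step 3: Total = 9.9 * 0.082 * 2520.0
Step 4: Total = 2045.7 umol

2045.7


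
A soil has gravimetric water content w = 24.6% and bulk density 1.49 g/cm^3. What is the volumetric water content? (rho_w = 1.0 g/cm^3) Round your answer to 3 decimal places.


Step 1: theta = (w / 100) * BD / rho_w
Step 2: theta = (24.6 / 100) * 1.49 / 1.0
Step 3: theta = 0.246 * 1.49
Step 4: theta = 0.367

0.367


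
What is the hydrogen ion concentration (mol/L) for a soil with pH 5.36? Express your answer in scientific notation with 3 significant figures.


Step 1: [H+] = 10^(-pH)
Step 2: [H+] = 10^(-5.36)
Step 3: [H+] = 4.37e-06 mol/L

4.37e-06


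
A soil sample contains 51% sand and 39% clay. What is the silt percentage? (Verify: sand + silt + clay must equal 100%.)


Step 1: sand + silt + clay = 100%
Step 2: silt = 100 - sand - clay
Step 3: silt = 100 - 51 - 39
Step 4: silt = 10%

10


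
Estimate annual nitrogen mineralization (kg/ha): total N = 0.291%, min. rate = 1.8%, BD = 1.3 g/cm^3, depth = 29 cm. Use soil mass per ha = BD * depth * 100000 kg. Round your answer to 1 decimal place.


Step 1: Soil mass per ha = BD * depth * 100000 = 1.3 * 29 * 100000 = 3770000 kg
Step 2: Total N pool = soil mass * N%/100 = 3770000 * 0.291/100 = 10970.7 kg/ha
Step 3: N mineralized = N pool * rate%/100 = 10970.7 * 1.8/100 = 197.5 kg/ha/yr

197.5


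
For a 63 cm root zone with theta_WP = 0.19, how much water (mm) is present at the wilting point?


Step 1: Water (mm) = theta_WP * depth * 10
Step 2: Water = 0.19 * 63 * 10
Step 3: Water = 119.7 mm

119.7


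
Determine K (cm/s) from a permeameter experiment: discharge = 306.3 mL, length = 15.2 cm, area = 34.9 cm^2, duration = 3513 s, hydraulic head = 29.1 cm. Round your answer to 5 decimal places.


Step 1: K = Q * L / (A * t * h)
Step 2: Numerator = 306.3 * 15.2 = 4655.76
Step 3: Denominator = 34.9 * 3513 * 29.1 = 3567767.67
Step 4: K = 4655.76 / 3567767.67 = 0.0013 cm/s

0.0013


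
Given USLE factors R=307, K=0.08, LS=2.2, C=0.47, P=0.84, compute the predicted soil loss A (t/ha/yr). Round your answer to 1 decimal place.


Step 1: A = R * K * LS * C * P
Step 2: R * K = 307 * 0.08 = 24.56
Step 3: (R*K) * LS = 24.56 * 2.2 = 54.032
Step 4: * C * P = 54.032 * 0.47 * 0.84 = 21.3
Step 5: A = 21.3 t/(ha*yr)

21.3


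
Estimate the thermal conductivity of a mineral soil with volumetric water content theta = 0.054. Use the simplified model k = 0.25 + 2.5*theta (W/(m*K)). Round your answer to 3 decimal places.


Step 1: k = 0.25 + 2.5 * theta
Step 2: k = 0.25 + 2.5 * 0.054
Step 3: k = 0.25 + 0.135
Step 4: k = 0.385 W/(m*K)

0.385


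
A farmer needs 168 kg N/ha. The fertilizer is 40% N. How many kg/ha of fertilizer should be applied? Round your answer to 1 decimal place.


Step 1: Fertilizer rate = target N / (N content / 100)
Step 2: Rate = 168 / (40 / 100)
Step 3: Rate = 168 / 0.4
Step 4: Rate = 420.0 kg/ha

420.0


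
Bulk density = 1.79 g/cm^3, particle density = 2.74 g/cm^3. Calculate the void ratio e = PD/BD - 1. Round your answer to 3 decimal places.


Step 1: e = PD / BD - 1
Step 2: e = 2.74 / 1.79 - 1
Step 3: e = 1.53073 - 1
Step 4: e = 0.531

0.531


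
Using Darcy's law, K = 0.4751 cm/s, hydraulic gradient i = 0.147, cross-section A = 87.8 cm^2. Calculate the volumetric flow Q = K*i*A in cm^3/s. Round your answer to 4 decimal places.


Step 1: Apply Darcy's law: Q = K * i * A
Step 2: Q = 0.4751 * 0.147 * 87.8
Step 3: Q = 6.1319 cm^3/s

6.1319


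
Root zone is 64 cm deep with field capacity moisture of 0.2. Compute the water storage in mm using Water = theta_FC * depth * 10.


Step 1: Water (mm) = theta_FC * depth (cm) * 10
Step 2: Water = 0.2 * 64 * 10
Step 3: Water = 128.0 mm

128.0


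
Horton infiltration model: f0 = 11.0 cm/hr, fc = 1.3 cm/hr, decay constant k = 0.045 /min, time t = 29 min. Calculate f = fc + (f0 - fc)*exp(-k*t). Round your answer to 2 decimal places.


Step 1: f = fc + (f0 - fc) * exp(-k * t)
Step 2: exp(-0.045 * 29) = 0.271173
Step 3: f = 1.3 + (11.0 - 1.3) * 0.271173
Step 4: f = 1.3 + 9.7 * 0.271173
Step 5: f = 3.93 cm/hr

3.93


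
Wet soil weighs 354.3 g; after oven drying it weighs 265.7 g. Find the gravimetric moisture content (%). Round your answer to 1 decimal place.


Step 1: Water mass = wet - dry = 354.3 - 265.7 = 88.6 g
Step 2: w = 100 * water mass / dry mass
Step 3: w = 100 * 88.6 / 265.7 = 33.3%

33.3


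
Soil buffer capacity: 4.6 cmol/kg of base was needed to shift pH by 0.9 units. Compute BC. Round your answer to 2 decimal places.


Step 1: BC = change in base / change in pH
Step 2: BC = 4.6 / 0.9
Step 3: BC = 5.11 cmol/(kg*pH unit)

5.11


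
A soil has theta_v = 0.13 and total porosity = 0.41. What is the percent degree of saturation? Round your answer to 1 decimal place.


Step 1: S = 100 * theta_v / n
Step 2: S = 100 * 0.13 / 0.41
Step 3: S = 31.7%

31.7


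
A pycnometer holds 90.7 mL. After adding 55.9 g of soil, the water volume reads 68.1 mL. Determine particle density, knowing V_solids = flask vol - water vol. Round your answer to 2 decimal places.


Step 1: Volume of solids = flask volume - water volume with soil
Step 2: V_solids = 90.7 - 68.1 = 22.6 mL
Step 3: Particle density = mass / V_solids = 55.9 / 22.6 = 2.47 g/cm^3

2.47


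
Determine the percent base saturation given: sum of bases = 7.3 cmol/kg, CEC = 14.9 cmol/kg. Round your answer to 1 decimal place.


Step 1: BS = 100 * (sum of bases) / CEC
Step 2: BS = 100 * 7.3 / 14.9
Step 3: BS = 49.0%

49.0


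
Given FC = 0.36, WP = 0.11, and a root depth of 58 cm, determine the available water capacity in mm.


Step 1: Available water = (FC - WP) * depth * 10
Step 2: AW = (0.36 - 0.11) * 58 * 10
Step 3: AW = 0.25 * 58 * 10
Step 4: AW = 145.0 mm

145.0


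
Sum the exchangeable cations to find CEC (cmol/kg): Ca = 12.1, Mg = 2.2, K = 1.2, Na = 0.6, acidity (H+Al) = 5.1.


Step 1: CEC = Ca + Mg + K + Na + (H+Al)
Step 2: CEC = 12.1 + 2.2 + 1.2 + 0.6 + 5.1
Step 3: CEC = 21.2 cmol/kg

21.2


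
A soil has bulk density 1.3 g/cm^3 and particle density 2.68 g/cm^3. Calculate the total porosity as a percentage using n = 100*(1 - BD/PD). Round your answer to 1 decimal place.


Step 1: Formula: n = 100 * (1 - BD / PD)
Step 2: n = 100 * (1 - 1.3 / 2.68)
Step 3: n = 100 * (1 - 0.48507)
Step 4: n = 51.5%

51.5


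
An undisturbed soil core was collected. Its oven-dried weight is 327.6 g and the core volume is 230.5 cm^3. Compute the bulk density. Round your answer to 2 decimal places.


Step 1: Identify the formula: BD = dry mass / volume
Step 2: Substitute values: BD = 327.6 / 230.5
Step 3: BD = 1.42 g/cm^3

1.42


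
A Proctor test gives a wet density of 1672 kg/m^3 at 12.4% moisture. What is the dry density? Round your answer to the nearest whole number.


Step 1: Dry density = wet density / (1 + w/100)
Step 2: Dry density = 1672 / (1 + 12.4/100)
Step 3: Dry density = 1672 / 1.124
Step 4: Dry density = 1488 kg/m^3

1488


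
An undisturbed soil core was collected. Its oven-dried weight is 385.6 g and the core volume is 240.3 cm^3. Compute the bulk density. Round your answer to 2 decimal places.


Step 1: Identify the formula: BD = dry mass / volume
Step 2: Substitute values: BD = 385.6 / 240.3
Step 3: BD = 1.6 g/cm^3

1.6


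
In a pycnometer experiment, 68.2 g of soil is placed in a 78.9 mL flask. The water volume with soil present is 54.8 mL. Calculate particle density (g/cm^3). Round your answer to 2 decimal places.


Step 1: Volume of solids = flask volume - water volume with soil
Step 2: V_solids = 78.9 - 54.8 = 24.1 mL
Step 3: Particle density = mass / V_solids = 68.2 / 24.1 = 2.83 g/cm^3

2.83


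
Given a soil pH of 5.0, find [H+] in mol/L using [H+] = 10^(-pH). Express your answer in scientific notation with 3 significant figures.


Step 1: [H+] = 10^(-pH)
Step 2: [H+] = 10^(-5.0)
Step 3: [H+] = 1.00e-05 mol/L

1.00e-05


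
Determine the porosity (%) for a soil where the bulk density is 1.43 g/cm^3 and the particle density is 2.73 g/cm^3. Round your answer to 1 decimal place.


Step 1: Formula: n = 100 * (1 - BD / PD)
Step 2: n = 100 * (1 - 1.43 / 2.73)
Step 3: n = 100 * (1 - 0.52381)
Step 4: n = 47.6%

47.6


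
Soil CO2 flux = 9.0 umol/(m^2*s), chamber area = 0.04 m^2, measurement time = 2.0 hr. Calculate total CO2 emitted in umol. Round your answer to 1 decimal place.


Step 1: Convert time to seconds: 2.0 hr * 3600 = 7200.0 s
Step 2: Total = flux * area * time_s
Step 3: Total = 9.0 * 0.04 * 7200.0
Step 4: Total = 2592.0 umol

2592.0


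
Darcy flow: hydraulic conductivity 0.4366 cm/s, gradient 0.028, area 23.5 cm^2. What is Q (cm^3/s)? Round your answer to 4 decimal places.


Step 1: Apply Darcy's law: Q = K * i * A
Step 2: Q = 0.4366 * 0.028 * 23.5
Step 3: Q = 0.2873 cm^3/s

0.2873


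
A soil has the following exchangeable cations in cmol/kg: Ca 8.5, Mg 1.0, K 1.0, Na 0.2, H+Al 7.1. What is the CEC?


Step 1: CEC = Ca + Mg + K + Na + (H+Al)
Step 2: CEC = 8.5 + 1.0 + 1.0 + 0.2 + 7.1
Step 3: CEC = 17.8 cmol/kg

17.8


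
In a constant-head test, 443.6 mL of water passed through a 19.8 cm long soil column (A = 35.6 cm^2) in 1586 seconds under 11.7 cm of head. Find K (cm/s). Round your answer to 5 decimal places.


Step 1: K = Q * L / (A * t * h)
Step 2: Numerator = 443.6 * 19.8 = 8783.28
Step 3: Denominator = 35.6 * 1586 * 11.7 = 660600.72
Step 4: K = 8783.28 / 660600.72 = 0.0133 cm/s

0.0133


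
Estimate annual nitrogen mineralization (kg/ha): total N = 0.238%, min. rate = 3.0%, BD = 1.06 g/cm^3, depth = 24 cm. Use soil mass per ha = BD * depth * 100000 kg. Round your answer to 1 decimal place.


Step 1: Soil mass per ha = BD * depth * 100000 = 1.06 * 24 * 100000 = 2544000 kg
Step 2: Total N pool = soil mass * N%/100 = 2544000 * 0.238/100 = 6054.72 kg/ha
Step 3: N mineralized = N pool * rate%/100 = 6054.72 * 3.0/100 = 181.6 kg/ha/yr

181.6


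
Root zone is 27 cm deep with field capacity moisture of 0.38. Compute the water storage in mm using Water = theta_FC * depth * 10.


Step 1: Water (mm) = theta_FC * depth (cm) * 10
Step 2: Water = 0.38 * 27 * 10
Step 3: Water = 102.6 mm

102.6


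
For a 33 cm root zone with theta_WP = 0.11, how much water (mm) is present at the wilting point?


Step 1: Water (mm) = theta_WP * depth * 10
Step 2: Water = 0.11 * 33 * 10
Step 3: Water = 36.3 mm

36.3


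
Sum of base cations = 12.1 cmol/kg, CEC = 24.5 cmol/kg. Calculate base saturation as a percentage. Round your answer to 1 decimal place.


Step 1: BS = 100 * (sum of bases) / CEC
Step 2: BS = 100 * 12.1 / 24.5
Step 3: BS = 49.4%

49.4


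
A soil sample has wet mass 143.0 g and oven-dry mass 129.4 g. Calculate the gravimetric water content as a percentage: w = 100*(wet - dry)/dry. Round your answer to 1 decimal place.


Step 1: Water mass = wet - dry = 143.0 - 129.4 = 13.6 g
Step 2: w = 100 * water mass / dry mass
Step 3: w = 100 * 13.6 / 129.4 = 10.5%

10.5


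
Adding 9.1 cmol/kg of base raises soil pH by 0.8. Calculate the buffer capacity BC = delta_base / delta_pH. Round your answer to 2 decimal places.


Step 1: BC = change in base / change in pH
Step 2: BC = 9.1 / 0.8
Step 3: BC = 11.38 cmol/(kg*pH unit)

11.38


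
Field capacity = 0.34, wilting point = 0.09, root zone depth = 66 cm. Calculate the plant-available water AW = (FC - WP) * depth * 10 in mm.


Step 1: Available water = (FC - WP) * depth * 10
Step 2: AW = (0.34 - 0.09) * 66 * 10
Step 3: AW = 0.25 * 66 * 10
Step 4: AW = 165.0 mm

165.0


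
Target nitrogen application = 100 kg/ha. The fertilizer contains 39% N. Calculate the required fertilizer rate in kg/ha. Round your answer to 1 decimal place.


Step 1: Fertilizer rate = target N / (N content / 100)
Step 2: Rate = 100 / (39 / 100)
Step 3: Rate = 100 / 0.39
Step 4: Rate = 256.4 kg/ha

256.4


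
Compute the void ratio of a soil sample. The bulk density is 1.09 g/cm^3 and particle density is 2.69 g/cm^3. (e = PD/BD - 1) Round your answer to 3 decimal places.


Step 1: e = PD / BD - 1
Step 2: e = 2.69 / 1.09 - 1
Step 3: e = 2.46789 - 1
Step 4: e = 1.468

1.468


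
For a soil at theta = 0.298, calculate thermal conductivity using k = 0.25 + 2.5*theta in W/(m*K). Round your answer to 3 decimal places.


Step 1: k = 0.25 + 2.5 * theta
Step 2: k = 0.25 + 2.5 * 0.298
Step 3: k = 0.25 + 0.745
Step 4: k = 0.995 W/(m*K)

0.995


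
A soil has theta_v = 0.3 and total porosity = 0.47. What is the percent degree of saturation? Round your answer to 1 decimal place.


Step 1: S = 100 * theta_v / n
Step 2: S = 100 * 0.3 / 0.47
Step 3: S = 63.8%

63.8


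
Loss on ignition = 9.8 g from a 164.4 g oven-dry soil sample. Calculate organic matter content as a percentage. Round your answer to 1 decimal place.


Step 1: OM% = 100 * LOI / sample mass
Step 2: OM = 100 * 9.8 / 164.4
Step 3: OM = 6.0%

6.0


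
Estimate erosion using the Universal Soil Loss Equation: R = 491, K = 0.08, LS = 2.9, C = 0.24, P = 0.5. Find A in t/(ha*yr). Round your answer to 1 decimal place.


Step 1: A = R * K * LS * C * P
Step 2: R * K = 491 * 0.08 = 39.28
Step 3: (R*K) * LS = 39.28 * 2.9 = 113.912
Step 4: * C * P = 113.912 * 0.24 * 0.5 = 13.7
Step 5: A = 13.7 t/(ha*yr)

13.7


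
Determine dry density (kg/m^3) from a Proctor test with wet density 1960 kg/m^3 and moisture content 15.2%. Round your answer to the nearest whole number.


Step 1: Dry density = wet density / (1 + w/100)
Step 2: Dry density = 1960 / (1 + 15.2/100)
Step 3: Dry density = 1960 / 1.152
Step 4: Dry density = 1701 kg/m^3

1701


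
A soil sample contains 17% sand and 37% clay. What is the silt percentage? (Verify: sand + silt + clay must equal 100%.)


Step 1: sand + silt + clay = 100%
Step 2: silt = 100 - sand - clay
Step 3: silt = 100 - 17 - 37
Step 4: silt = 46%

46


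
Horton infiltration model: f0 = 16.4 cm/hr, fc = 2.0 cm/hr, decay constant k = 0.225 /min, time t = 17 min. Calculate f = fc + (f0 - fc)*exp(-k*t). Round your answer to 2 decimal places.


Step 1: f = fc + (f0 - fc) * exp(-k * t)
Step 2: exp(-0.225 * 17) = 0.021818
Step 3: f = 2.0 + (16.4 - 2.0) * 0.021818
Step 4: f = 2.0 + 14.4 * 0.021818
Step 5: f = 2.31 cm/hr

2.31


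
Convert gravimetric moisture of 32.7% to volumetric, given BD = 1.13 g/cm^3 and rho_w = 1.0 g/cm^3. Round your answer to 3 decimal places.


Step 1: theta = (w / 100) * BD / rho_w
Step 2: theta = (32.7 / 100) * 1.13 / 1.0
Step 3: theta = 0.327 * 1.13
Step 4: theta = 0.37

0.37


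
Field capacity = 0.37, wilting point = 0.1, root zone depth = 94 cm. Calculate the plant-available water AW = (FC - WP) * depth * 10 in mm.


Step 1: Available water = (FC - WP) * depth * 10
Step 2: AW = (0.37 - 0.1) * 94 * 10
Step 3: AW = 0.27 * 94 * 10
Step 4: AW = 253.8 mm

253.8


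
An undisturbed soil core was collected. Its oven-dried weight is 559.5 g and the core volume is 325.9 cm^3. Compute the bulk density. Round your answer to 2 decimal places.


Step 1: Identify the formula: BD = dry mass / volume
Step 2: Substitute values: BD = 559.5 / 325.9
Step 3: BD = 1.72 g/cm^3

1.72


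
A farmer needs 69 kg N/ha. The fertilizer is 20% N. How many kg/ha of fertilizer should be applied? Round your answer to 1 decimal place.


Step 1: Fertilizer rate = target N / (N content / 100)
Step 2: Rate = 69 / (20 / 100)
Step 3: Rate = 69 / 0.2
Step 4: Rate = 345.0 kg/ha

345.0


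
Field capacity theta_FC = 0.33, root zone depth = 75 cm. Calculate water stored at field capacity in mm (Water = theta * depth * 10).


Step 1: Water (mm) = theta_FC * depth (cm) * 10
Step 2: Water = 0.33 * 75 * 10
Step 3: Water = 247.5 mm

247.5


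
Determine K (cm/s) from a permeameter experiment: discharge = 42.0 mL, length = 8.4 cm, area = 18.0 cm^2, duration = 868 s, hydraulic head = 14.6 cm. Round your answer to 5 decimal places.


Step 1: K = Q * L / (A * t * h)
Step 2: Numerator = 42.0 * 8.4 = 352.8
Step 3: Denominator = 18.0 * 868 * 14.6 = 228110.4
Step 4: K = 352.8 / 228110.4 = 0.00155 cm/s

0.00155


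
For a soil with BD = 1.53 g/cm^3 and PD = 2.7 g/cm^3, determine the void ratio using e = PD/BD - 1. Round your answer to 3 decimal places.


Step 1: e = PD / BD - 1
Step 2: e = 2.7 / 1.53 - 1
Step 3: e = 1.76471 - 1
Step 4: e = 0.765

0.765


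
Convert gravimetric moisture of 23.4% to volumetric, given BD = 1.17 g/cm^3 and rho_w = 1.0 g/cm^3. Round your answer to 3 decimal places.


Step 1: theta = (w / 100) * BD / rho_w
Step 2: theta = (23.4 / 100) * 1.17 / 1.0
Step 3: theta = 0.234 * 1.17
Step 4: theta = 0.274

0.274


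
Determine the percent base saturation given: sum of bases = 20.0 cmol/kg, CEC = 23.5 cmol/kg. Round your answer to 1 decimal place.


Step 1: BS = 100 * (sum of bases) / CEC
Step 2: BS = 100 * 20.0 / 23.5
Step 3: BS = 85.1%

85.1


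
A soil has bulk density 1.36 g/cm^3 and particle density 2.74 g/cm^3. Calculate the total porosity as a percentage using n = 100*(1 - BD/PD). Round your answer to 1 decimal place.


Step 1: Formula: n = 100 * (1 - BD / PD)
Step 2: n = 100 * (1 - 1.36 / 2.74)
Step 3: n = 100 * (1 - 0.49635)
Step 4: n = 50.4%

50.4


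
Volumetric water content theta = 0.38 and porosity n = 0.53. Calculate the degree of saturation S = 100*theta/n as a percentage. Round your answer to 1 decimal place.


Step 1: S = 100 * theta_v / n
Step 2: S = 100 * 0.38 / 0.53
Step 3: S = 71.7%

71.7


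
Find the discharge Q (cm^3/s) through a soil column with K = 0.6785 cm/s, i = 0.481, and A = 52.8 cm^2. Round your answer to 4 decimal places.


Step 1: Apply Darcy's law: Q = K * i * A
Step 2: Q = 0.6785 * 0.481 * 52.8
Step 3: Q = 17.2317 cm^3/s

17.2317


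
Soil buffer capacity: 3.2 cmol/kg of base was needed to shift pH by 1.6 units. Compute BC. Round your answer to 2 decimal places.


Step 1: BC = change in base / change in pH
Step 2: BC = 3.2 / 1.6
Step 3: BC = 2.0 cmol/(kg*pH unit)

2.0


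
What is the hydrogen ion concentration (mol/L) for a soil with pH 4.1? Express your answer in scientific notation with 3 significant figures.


Step 1: [H+] = 10^(-pH)
Step 2: [H+] = 10^(-4.1)
Step 3: [H+] = 7.94e-05 mol/L

7.94e-05


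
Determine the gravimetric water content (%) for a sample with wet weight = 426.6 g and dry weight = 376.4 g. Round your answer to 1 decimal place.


Step 1: Water mass = wet - dry = 426.6 - 376.4 = 50.2 g
Step 2: w = 100 * water mass / dry mass
Step 3: w = 100 * 50.2 / 376.4 = 13.3%

13.3


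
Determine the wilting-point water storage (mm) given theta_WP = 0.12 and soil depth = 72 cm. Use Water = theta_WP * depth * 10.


Step 1: Water (mm) = theta_WP * depth * 10
Step 2: Water = 0.12 * 72 * 10
Step 3: Water = 86.4 mm

86.4


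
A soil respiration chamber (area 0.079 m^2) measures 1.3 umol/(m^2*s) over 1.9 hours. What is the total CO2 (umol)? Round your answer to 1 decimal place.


Step 1: Convert time to seconds: 1.9 hr * 3600 = 6840.0 s
Step 2: Total = flux * area * time_s
Step 3: Total = 1.3 * 0.079 * 6840.0
Step 4: Total = 702.5 umol

702.5


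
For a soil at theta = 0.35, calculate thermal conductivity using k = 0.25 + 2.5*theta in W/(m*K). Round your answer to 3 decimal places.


Step 1: k = 0.25 + 2.5 * theta
Step 2: k = 0.25 + 2.5 * 0.35
Step 3: k = 0.25 + 0.875
Step 4: k = 1.125 W/(m*K)

1.125


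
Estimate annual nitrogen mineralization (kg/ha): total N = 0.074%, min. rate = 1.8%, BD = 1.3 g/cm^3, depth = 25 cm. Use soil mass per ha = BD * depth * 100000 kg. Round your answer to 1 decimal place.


Step 1: Soil mass per ha = BD * depth * 100000 = 1.3 * 25 * 100000 = 3250000 kg
Step 2: Total N pool = soil mass * N%/100 = 3250000 * 0.074/100 = 2405.0 kg/ha
Step 3: N mineralized = N pool * rate%/100 = 2405.0 * 1.8/100 = 43.3 kg/ha/yr

43.3


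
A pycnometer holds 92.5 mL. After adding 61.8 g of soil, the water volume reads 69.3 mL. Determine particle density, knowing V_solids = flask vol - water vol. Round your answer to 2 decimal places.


Step 1: Volume of solids = flask volume - water volume with soil
Step 2: V_solids = 92.5 - 69.3 = 23.2 mL
Step 3: Particle density = mass / V_solids = 61.8 / 23.2 = 2.66 g/cm^3

2.66


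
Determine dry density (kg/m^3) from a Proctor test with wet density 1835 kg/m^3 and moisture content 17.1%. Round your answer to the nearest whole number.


Step 1: Dry density = wet density / (1 + w/100)
Step 2: Dry density = 1835 / (1 + 17.1/100)
Step 3: Dry density = 1835 / 1.171
Step 4: Dry density = 1567 kg/m^3

1567


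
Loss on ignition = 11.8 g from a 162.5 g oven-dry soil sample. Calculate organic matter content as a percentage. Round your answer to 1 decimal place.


Step 1: OM% = 100 * LOI / sample mass
Step 2: OM = 100 * 11.8 / 162.5
Step 3: OM = 7.3%

7.3


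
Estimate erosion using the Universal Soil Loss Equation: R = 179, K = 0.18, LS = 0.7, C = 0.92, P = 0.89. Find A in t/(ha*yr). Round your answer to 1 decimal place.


Step 1: A = R * K * LS * C * P
Step 2: R * K = 179 * 0.18 = 32.22
Step 3: (R*K) * LS = 32.22 * 0.7 = 22.554
Step 4: * C * P = 22.554 * 0.92 * 0.89 = 18.5
Step 5: A = 18.5 t/(ha*yr)

18.5


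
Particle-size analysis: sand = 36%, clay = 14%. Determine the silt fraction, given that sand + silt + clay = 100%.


Step 1: sand + silt + clay = 100%
Step 2: silt = 100 - sand - clay
Step 3: silt = 100 - 36 - 14
Step 4: silt = 50%

50


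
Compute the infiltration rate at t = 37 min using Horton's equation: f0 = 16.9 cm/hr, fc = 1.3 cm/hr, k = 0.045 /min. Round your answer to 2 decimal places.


Step 1: f = fc + (f0 - fc) * exp(-k * t)
Step 2: exp(-0.045 * 37) = 0.189191
Step 3: f = 1.3 + (16.9 - 1.3) * 0.189191
Step 4: f = 1.3 + 15.6 * 0.189191
Step 5: f = 4.25 cm/hr

4.25


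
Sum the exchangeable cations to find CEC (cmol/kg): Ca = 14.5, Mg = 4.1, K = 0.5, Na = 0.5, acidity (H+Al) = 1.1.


Step 1: CEC = Ca + Mg + K + Na + (H+Al)
Step 2: CEC = 14.5 + 4.1 + 0.5 + 0.5 + 1.1
Step 3: CEC = 20.7 cmol/kg

20.7


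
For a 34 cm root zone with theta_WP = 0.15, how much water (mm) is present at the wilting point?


Step 1: Water (mm) = theta_WP * depth * 10
Step 2: Water = 0.15 * 34 * 10
Step 3: Water = 51.0 mm

51.0


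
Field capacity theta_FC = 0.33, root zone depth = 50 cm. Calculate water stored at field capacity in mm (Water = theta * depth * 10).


Step 1: Water (mm) = theta_FC * depth (cm) * 10
Step 2: Water = 0.33 * 50 * 10
Step 3: Water = 165.0 mm

165.0


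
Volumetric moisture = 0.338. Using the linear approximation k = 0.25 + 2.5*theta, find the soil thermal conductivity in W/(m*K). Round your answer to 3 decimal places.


Step 1: k = 0.25 + 2.5 * theta
Step 2: k = 0.25 + 2.5 * 0.338
Step 3: k = 0.25 + 0.845
Step 4: k = 1.095 W/(m*K)

1.095


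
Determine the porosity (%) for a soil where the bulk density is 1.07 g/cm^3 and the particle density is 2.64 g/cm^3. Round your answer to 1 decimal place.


Step 1: Formula: n = 100 * (1 - BD / PD)
Step 2: n = 100 * (1 - 1.07 / 2.64)
Step 3: n = 100 * (1 - 0.4053)
Step 4: n = 59.5%

59.5


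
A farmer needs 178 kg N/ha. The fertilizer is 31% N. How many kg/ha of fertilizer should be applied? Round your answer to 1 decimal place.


Step 1: Fertilizer rate = target N / (N content / 100)
Step 2: Rate = 178 / (31 / 100)
Step 3: Rate = 178 / 0.31
Step 4: Rate = 574.2 kg/ha

574.2


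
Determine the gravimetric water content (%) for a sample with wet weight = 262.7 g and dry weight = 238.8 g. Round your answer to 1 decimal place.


Step 1: Water mass = wet - dry = 262.7 - 238.8 = 23.9 g
Step 2: w = 100 * water mass / dry mass
Step 3: w = 100 * 23.9 / 238.8 = 10.0%

10.0


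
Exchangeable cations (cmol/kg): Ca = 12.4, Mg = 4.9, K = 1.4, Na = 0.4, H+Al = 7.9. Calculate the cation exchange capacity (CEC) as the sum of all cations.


Step 1: CEC = Ca + Mg + K + Na + (H+Al)
Step 2: CEC = 12.4 + 4.9 + 1.4 + 0.4 + 7.9
Step 3: CEC = 27.0 cmol/kg

27.0


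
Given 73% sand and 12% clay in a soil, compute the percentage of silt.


Step 1: sand + silt + clay = 100%
Step 2: silt = 100 - sand - clay
Step 3: silt = 100 - 73 - 12
Step 4: silt = 15%

15


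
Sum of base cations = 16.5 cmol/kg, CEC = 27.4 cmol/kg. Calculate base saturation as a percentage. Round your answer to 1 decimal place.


Step 1: BS = 100 * (sum of bases) / CEC
Step 2: BS = 100 * 16.5 / 27.4
Step 3: BS = 60.2%

60.2


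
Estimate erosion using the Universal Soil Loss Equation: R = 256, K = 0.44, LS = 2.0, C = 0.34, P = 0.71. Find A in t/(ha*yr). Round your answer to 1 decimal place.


Step 1: A = R * K * LS * C * P
Step 2: R * K = 256 * 0.44 = 112.64
Step 3: (R*K) * LS = 112.64 * 2.0 = 225.28
Step 4: * C * P = 225.28 * 0.34 * 0.71 = 54.4
Step 5: A = 54.4 t/(ha*yr)

54.4


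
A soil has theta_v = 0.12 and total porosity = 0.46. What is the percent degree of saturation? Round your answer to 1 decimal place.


Step 1: S = 100 * theta_v / n
Step 2: S = 100 * 0.12 / 0.46
Step 3: S = 26.1%

26.1


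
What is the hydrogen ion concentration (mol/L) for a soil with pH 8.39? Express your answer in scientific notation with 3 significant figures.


Step 1: [H+] = 10^(-pH)
Step 2: [H+] = 10^(-8.39)
Step 3: [H+] = 4.07e-09 mol/L

4.07e-09


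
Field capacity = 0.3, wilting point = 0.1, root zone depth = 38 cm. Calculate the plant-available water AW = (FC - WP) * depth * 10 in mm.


Step 1: Available water = (FC - WP) * depth * 10
Step 2: AW = (0.3 - 0.1) * 38 * 10
Step 3: AW = 0.2 * 38 * 10
Step 4: AW = 76.0 mm

76.0


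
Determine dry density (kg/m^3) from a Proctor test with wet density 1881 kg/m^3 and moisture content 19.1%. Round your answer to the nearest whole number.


Step 1: Dry density = wet density / (1 + w/100)
Step 2: Dry density = 1881 / (1 + 19.1/100)
Step 3: Dry density = 1881 / 1.191
Step 4: Dry density = 1579 kg/m^3

1579


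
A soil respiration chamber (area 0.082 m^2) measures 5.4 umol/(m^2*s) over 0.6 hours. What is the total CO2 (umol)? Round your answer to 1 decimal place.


Step 1: Convert time to seconds: 0.6 hr * 3600 = 2160.0 s
Step 2: Total = flux * area * time_s
Step 3: Total = 5.4 * 0.082 * 2160.0
Step 4: Total = 956.4 umol

956.4


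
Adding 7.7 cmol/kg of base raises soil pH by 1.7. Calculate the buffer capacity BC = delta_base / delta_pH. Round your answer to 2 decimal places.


Step 1: BC = change in base / change in pH
Step 2: BC = 7.7 / 1.7
Step 3: BC = 4.53 cmol/(kg*pH unit)

4.53


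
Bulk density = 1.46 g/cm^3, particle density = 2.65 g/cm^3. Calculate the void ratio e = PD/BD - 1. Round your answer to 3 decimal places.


Step 1: e = PD / BD - 1
Step 2: e = 2.65 / 1.46 - 1
Step 3: e = 1.81507 - 1
Step 4: e = 0.815

0.815


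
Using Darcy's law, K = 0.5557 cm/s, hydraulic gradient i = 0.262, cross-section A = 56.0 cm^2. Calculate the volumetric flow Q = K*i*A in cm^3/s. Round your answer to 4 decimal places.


Step 1: Apply Darcy's law: Q = K * i * A
Step 2: Q = 0.5557 * 0.262 * 56.0
Step 3: Q = 8.1532 cm^3/s

8.1532


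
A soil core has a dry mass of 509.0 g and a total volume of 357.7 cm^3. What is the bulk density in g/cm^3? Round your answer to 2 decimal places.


Step 1: Identify the formula: BD = dry mass / volume
Step 2: Substitute values: BD = 509.0 / 357.7
Step 3: BD = 1.42 g/cm^3

1.42


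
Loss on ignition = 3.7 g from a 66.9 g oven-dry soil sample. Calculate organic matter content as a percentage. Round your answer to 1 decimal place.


Step 1: OM% = 100 * LOI / sample mass
Step 2: OM = 100 * 3.7 / 66.9
Step 3: OM = 5.5%

5.5


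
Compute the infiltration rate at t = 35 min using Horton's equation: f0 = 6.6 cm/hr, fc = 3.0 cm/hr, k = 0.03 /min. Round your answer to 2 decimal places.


Step 1: f = fc + (f0 - fc) * exp(-k * t)
Step 2: exp(-0.03 * 35) = 0.349938
Step 3: f = 3.0 + (6.6 - 3.0) * 0.349938
Step 4: f = 3.0 + 3.6 * 0.349938
Step 5: f = 4.26 cm/hr

4.26


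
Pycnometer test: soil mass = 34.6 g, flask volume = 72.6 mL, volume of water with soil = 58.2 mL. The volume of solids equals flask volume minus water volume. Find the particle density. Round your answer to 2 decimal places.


Step 1: Volume of solids = flask volume - water volume with soil
Step 2: V_solids = 72.6 - 58.2 = 14.4 mL
Step 3: Particle density = mass / V_solids = 34.6 / 14.4 = 2.4 g/cm^3

2.4


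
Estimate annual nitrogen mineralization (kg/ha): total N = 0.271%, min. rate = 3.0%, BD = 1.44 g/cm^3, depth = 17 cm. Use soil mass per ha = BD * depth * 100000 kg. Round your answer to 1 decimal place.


Step 1: Soil mass per ha = BD * depth * 100000 = 1.44 * 17 * 100000 = 2448000 kg
Step 2: Total N pool = soil mass * N%/100 = 2448000 * 0.271/100 = 6634.08 kg/ha
Step 3: N mineralized = N pool * rate%/100 = 6634.08 * 3.0/100 = 199.0 kg/ha/yr

199.0


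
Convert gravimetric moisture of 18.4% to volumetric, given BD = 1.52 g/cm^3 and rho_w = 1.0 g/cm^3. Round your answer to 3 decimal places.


Step 1: theta = (w / 100) * BD / rho_w
Step 2: theta = (18.4 / 100) * 1.52 / 1.0
Step 3: theta = 0.184 * 1.52
Step 4: theta = 0.28

0.28


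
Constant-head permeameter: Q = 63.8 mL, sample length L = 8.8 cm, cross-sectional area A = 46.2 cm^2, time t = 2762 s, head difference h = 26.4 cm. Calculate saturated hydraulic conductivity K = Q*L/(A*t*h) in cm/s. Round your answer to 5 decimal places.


Step 1: K = Q * L / (A * t * h)
Step 2: Numerator = 63.8 * 8.8 = 561.44
Step 3: Denominator = 46.2 * 2762 * 26.4 = 3368756.16
Step 4: K = 561.44 / 3368756.16 = 0.00017 cm/s

0.00017


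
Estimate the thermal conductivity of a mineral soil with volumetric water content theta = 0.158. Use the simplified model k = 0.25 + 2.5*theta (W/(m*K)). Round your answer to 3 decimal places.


Step 1: k = 0.25 + 2.5 * theta
Step 2: k = 0.25 + 2.5 * 0.158
Step 3: k = 0.25 + 0.395
Step 4: k = 0.645 W/(m*K)

0.645


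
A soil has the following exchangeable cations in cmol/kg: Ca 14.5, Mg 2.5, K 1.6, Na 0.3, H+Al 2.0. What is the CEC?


Step 1: CEC = Ca + Mg + K + Na + (H+Al)
Step 2: CEC = 14.5 + 2.5 + 1.6 + 0.3 + 2.0
Step 3: CEC = 20.9 cmol/kg

20.9


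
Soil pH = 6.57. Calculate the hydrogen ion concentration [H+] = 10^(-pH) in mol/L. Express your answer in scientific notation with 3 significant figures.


Step 1: [H+] = 10^(-pH)
Step 2: [H+] = 10^(-6.57)
Step 3: [H+] = 2.69e-07 mol/L

2.69e-07


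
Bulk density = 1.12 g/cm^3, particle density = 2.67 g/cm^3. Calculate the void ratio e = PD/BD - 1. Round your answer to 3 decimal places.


Step 1: e = PD / BD - 1
Step 2: e = 2.67 / 1.12 - 1
Step 3: e = 2.38393 - 1
Step 4: e = 1.384

1.384


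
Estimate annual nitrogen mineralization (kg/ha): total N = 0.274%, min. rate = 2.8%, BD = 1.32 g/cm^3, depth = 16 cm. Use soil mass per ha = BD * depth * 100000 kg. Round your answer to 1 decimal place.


Step 1: Soil mass per ha = BD * depth * 100000 = 1.32 * 16 * 100000 = 2112000 kg
Step 2: Total N pool = soil mass * N%/100 = 2112000 * 0.274/100 = 5786.88 kg/ha
Step 3: N mineralized = N pool * rate%/100 = 5786.88 * 2.8/100 = 162.0 kg/ha/yr

162.0


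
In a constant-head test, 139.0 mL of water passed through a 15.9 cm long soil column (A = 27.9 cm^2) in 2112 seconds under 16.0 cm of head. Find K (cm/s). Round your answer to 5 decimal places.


Step 1: K = Q * L / (A * t * h)
Step 2: Numerator = 139.0 * 15.9 = 2210.1
Step 3: Denominator = 27.9 * 2112 * 16.0 = 942796.8
Step 4: K = 2210.1 / 942796.8 = 0.00234 cm/s

0.00234


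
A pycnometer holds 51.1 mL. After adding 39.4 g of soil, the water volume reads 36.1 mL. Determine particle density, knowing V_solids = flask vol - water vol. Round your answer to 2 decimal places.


Step 1: Volume of solids = flask volume - water volume with soil
Step 2: V_solids = 51.1 - 36.1 = 15.0 mL
Step 3: Particle density = mass / V_solids = 39.4 / 15.0 = 2.63 g/cm^3

2.63


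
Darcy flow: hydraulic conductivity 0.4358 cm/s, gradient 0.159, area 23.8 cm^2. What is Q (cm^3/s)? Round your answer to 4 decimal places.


Step 1: Apply Darcy's law: Q = K * i * A
Step 2: Q = 0.4358 * 0.159 * 23.8
Step 3: Q = 1.6492 cm^3/s

1.6492


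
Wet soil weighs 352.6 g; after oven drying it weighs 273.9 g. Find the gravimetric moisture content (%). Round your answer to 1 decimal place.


Step 1: Water mass = wet - dry = 352.6 - 273.9 = 78.7 g
Step 2: w = 100 * water mass / dry mass
Step 3: w = 100 * 78.7 / 273.9 = 28.7%

28.7


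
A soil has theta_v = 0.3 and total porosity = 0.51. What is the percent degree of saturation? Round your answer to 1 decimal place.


Step 1: S = 100 * theta_v / n
Step 2: S = 100 * 0.3 / 0.51
Step 3: S = 58.8%

58.8


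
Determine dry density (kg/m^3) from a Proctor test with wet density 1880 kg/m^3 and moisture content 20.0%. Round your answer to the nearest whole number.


Step 1: Dry density = wet density / (1 + w/100)
Step 2: Dry density = 1880 / (1 + 20.0/100)
Step 3: Dry density = 1880 / 1.2
Step 4: Dry density = 1567 kg/m^3

1567


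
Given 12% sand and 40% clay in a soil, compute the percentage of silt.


Step 1: sand + silt + clay = 100%
Step 2: silt = 100 - sand - clay
Step 3: silt = 100 - 12 - 40
Step 4: silt = 48%

48


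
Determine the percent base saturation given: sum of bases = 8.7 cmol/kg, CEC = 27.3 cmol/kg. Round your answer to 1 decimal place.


Step 1: BS = 100 * (sum of bases) / CEC
Step 2: BS = 100 * 8.7 / 27.3
Step 3: BS = 31.9%

31.9


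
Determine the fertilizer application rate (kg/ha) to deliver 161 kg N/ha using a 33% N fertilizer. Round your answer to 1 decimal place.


Step 1: Fertilizer rate = target N / (N content / 100)
Step 2: Rate = 161 / (33 / 100)
Step 3: Rate = 161 / 0.33
Step 4: Rate = 487.9 kg/ha

487.9
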